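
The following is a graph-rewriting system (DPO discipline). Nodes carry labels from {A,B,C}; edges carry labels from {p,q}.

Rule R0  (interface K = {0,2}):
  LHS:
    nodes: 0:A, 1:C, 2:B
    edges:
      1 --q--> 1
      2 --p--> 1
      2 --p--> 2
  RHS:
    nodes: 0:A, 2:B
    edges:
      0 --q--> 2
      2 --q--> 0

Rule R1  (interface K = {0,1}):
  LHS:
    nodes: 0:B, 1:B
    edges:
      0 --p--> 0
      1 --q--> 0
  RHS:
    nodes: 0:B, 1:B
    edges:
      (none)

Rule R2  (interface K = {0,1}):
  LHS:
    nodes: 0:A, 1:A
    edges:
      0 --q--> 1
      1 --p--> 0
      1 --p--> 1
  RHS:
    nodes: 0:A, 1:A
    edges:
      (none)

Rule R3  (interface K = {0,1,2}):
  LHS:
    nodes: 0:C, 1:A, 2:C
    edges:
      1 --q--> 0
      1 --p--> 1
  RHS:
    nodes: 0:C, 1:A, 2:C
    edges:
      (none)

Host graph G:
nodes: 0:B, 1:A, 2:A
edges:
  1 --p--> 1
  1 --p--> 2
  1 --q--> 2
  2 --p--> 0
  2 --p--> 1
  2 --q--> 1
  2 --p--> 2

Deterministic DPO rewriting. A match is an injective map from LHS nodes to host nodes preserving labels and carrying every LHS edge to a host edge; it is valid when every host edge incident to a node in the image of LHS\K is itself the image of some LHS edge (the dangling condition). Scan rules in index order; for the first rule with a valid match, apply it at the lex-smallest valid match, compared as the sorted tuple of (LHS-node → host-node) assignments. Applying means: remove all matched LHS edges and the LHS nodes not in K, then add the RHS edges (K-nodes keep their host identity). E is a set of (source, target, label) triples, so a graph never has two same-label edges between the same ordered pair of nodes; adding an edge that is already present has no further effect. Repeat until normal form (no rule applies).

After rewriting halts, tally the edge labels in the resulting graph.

Answer: p:1

Derivation:
start.  V:3 E:7  edges: 1-p->1 1-p->2 1-q->2 2-p->0 2-p->1 2-q->1 2-p->2
1. fire R2 via {0↦1, 1↦2}  →  V:3 E:4  edges: 1-p->1 1-p->2 2-p->0 2-q->1
2. fire R2 via {0↦2, 1↦1}  →  V:3 E:1  edges: 2-p->0
normal form: no rule applies after step 2
NF edges: [(2, 0, 'p')]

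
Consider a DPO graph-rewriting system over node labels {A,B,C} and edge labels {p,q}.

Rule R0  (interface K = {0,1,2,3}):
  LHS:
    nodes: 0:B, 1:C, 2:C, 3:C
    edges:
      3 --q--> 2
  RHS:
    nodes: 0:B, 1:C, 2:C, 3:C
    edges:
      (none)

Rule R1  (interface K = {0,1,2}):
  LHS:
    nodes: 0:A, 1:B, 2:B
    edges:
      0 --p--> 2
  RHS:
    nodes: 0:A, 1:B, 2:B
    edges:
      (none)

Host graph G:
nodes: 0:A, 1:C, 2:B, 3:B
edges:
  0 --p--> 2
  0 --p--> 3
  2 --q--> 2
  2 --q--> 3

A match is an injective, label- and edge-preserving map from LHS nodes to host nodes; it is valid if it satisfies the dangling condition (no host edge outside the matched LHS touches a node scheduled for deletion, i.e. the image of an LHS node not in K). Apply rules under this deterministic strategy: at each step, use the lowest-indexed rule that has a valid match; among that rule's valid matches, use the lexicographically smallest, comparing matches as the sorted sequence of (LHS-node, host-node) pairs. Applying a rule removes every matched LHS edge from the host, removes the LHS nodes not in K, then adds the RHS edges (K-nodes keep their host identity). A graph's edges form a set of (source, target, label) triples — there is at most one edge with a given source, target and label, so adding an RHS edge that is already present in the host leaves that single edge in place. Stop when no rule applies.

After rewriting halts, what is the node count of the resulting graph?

start.  V:4 E:4  edges: 0-p->2 0-p->3 2-q->2 2-q->3
1. fire R1 via {0↦0, 1↦2, 2↦3}  →  V:4 E:3  edges: 0-p->2 2-q->2 2-q->3
2. fire R1 via {0↦0, 1↦3, 2↦2}  →  V:4 E:2  edges: 2-q->2 2-q->3
halt: no rule applies after step 2
NF nodes: {0:A, 1:C, 2:B, 3:B}

Answer: 4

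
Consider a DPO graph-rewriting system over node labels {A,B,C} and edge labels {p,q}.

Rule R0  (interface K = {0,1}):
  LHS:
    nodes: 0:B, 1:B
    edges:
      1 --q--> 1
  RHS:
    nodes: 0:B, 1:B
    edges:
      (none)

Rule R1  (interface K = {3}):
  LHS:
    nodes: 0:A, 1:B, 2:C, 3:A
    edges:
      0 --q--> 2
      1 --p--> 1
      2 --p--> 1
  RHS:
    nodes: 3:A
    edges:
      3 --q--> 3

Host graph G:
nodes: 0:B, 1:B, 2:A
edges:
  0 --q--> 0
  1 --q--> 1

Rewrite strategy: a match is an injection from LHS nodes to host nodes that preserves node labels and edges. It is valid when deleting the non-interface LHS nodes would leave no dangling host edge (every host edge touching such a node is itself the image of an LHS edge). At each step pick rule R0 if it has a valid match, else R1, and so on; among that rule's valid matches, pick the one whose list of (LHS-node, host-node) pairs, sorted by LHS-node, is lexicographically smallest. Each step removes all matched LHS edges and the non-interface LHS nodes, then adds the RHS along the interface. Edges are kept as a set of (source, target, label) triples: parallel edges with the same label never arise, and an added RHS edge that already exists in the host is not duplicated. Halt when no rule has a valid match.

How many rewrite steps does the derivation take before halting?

start.  V:3 E:2  edges: 0-q->0 1-q->1
1. fire R0 via {0↦0, 1↦1}  →  V:3 E:1  edges: 0-q->0
2. fire R0 via {0↦1, 1↦0}  →  V:3 E:0  edges: ∅
normal form: no rule applies after step 2

Answer: 2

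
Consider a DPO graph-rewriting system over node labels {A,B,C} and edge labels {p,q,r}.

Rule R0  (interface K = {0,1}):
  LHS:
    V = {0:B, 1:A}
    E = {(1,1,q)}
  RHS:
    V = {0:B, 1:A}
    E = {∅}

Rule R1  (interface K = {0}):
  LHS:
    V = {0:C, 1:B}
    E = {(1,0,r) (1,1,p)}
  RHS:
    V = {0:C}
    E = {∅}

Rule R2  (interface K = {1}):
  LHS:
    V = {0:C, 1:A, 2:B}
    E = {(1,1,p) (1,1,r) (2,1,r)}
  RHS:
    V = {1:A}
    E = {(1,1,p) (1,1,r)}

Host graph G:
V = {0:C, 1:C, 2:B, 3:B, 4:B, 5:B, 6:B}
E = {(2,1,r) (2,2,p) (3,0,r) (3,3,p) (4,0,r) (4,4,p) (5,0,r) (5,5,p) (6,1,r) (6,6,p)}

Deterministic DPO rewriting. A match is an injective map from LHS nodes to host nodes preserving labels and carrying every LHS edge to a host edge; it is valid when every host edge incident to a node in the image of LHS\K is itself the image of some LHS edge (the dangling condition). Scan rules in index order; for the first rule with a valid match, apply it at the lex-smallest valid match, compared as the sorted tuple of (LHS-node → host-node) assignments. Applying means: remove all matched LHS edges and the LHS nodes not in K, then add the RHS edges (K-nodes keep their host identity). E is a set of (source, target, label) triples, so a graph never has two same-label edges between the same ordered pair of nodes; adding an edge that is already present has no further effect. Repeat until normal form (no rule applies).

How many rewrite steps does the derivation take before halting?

initial: |V|=7 |E|=10  E = 2-r->1 2-p->2 3-r->0 3-p->3 4-r->0 4-p->4 5-r->0 5-p->5 6-r->1 6-p->6
step 1: apply R1 at {0↦0, 1↦3}  → |V|=6 |E|=8  E = 2-r->1 2-p->2 4-r->0 4-p->4 5-r->0 5-p->5 6-r->1 6-p->6
step 2: apply R1 at {0↦0, 1↦4}  → |V|=5 |E|=6  E = 2-r->1 2-p->2 5-r->0 5-p->5 6-r->1 6-p->6
step 3: apply R1 at {0↦0, 1↦5}  → |V|=4 |E|=4  E = 2-r->1 2-p->2 6-r->1 6-p->6
step 4: apply R1 at {0↦1, 1↦2}  → |V|=3 |E|=2  E = 6-r->1 6-p->6
step 5: apply R1 at {0↦1, 1↦6}  → |V|=2 |E|=0  E = ∅
halt: no rule applies after step 5

Answer: 5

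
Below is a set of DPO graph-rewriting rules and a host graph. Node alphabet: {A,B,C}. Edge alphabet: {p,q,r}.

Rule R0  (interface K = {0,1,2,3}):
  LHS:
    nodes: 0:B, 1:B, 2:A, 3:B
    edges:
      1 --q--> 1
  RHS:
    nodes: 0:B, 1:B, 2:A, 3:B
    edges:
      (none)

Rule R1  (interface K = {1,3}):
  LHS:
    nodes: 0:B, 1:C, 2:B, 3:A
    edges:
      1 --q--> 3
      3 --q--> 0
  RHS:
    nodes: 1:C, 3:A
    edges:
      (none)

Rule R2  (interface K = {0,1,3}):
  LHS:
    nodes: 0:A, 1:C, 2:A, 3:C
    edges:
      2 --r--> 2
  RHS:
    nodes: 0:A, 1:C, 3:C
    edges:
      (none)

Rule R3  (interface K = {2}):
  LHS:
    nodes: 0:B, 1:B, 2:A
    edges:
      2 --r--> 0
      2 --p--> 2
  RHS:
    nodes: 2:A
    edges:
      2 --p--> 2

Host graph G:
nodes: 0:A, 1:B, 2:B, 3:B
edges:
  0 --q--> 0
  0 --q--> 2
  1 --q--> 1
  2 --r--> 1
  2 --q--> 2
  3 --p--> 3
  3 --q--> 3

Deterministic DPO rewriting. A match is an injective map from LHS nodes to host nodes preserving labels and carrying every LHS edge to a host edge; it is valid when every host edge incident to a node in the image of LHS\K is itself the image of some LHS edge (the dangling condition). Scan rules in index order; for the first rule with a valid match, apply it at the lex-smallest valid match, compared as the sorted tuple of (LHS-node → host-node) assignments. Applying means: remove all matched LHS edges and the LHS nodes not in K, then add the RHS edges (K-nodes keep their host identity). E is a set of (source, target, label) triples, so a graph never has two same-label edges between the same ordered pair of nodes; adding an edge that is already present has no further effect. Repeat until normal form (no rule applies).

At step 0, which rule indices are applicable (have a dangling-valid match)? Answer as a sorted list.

R0: 6 valid matches — {0↦1, 1↦2, 2↦0, 3↦3}, {0↦1, 1↦3, 2↦0, 3↦2}, {0↦2, 1↦1, 2↦0, 3↦3} (+3 more)
R1: no valid match — LHS pattern not found
R2: no valid match — LHS pattern not found
R3: no valid match — LHS pattern not found

Answer: [R0]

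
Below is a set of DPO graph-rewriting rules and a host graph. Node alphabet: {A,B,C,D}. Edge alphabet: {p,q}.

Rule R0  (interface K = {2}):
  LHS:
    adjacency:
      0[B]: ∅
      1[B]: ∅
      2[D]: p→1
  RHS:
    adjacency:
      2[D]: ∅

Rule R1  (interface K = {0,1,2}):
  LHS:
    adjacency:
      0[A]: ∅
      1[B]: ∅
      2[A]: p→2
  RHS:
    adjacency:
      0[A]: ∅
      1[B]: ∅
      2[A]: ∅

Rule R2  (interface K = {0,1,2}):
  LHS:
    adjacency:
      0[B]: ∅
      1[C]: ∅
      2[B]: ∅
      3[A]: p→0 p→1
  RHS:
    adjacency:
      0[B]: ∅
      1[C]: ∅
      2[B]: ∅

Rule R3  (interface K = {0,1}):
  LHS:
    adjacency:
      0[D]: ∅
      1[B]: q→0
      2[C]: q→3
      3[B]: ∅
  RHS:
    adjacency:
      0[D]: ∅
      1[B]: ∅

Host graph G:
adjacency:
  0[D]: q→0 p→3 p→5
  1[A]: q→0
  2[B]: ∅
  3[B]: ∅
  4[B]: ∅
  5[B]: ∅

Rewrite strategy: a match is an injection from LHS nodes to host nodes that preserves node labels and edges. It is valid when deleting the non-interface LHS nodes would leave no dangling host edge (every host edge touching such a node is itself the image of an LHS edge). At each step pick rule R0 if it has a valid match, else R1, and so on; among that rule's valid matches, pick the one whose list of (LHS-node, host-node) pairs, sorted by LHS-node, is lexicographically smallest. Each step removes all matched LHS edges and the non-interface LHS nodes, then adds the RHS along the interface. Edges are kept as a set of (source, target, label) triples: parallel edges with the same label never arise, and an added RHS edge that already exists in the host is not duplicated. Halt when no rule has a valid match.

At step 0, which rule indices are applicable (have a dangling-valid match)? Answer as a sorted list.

R0: 4 valid matches — {0↦2, 1↦3, 2↦0}, {0↦2, 1↦5, 2↦0}, {0↦4, 1↦3, 2↦0} (+1 more)
R1: no valid match — LHS pattern not found
R2: no valid match — LHS pattern not found
R3: no valid match — LHS pattern not found

Answer: [R0]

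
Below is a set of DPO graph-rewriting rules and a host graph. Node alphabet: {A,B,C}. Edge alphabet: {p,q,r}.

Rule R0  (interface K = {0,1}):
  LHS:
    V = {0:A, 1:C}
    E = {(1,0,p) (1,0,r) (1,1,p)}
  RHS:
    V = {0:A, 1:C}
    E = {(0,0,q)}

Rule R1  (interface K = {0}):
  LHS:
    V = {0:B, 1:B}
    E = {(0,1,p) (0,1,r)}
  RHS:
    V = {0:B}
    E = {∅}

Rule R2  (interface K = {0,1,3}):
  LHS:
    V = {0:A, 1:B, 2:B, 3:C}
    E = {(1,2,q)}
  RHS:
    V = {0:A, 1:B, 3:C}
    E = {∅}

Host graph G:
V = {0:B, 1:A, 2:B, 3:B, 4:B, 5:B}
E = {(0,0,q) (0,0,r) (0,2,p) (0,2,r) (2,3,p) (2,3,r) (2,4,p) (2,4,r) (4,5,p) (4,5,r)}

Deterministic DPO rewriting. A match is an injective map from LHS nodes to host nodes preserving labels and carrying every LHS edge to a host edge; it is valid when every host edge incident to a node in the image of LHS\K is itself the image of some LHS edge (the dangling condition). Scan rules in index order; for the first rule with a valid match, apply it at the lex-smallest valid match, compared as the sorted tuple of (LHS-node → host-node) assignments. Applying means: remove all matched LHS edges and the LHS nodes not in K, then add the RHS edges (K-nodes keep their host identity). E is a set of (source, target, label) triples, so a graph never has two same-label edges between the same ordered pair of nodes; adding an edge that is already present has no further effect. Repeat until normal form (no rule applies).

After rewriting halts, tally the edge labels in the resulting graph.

[0] host  ⇒  6 nodes, 10 edges  {0-q->0 0-r->0 0-p->2 0-r->2 2-p->3 2-r->3 2-p->4 2-r->4 4-p->5 4-r->5}
[1] R1 @ {0↦2, 1↦3}  ⇒  5 nodes, 8 edges  {0-q->0 0-r->0 0-p->2 0-r->2 2-p->4 2-r->4 4-p->5 4-r->5}
[2] R1 @ {0↦4, 1↦5}  ⇒  4 nodes, 6 edges  {0-q->0 0-r->0 0-p->2 0-r->2 2-p->4 2-r->4}
[3] R1 @ {0↦2, 1↦4}  ⇒  3 nodes, 4 edges  {0-q->0 0-r->0 0-p->2 0-r->2}
[4] R1 @ {0↦0, 1↦2}  ⇒  2 nodes, 2 edges  {0-q->0 0-r->0}
normal form: no rule applies after step 4
NF edges: [(0, 0, 'q'), (0, 0, 'r')]

Answer: q:1 r:1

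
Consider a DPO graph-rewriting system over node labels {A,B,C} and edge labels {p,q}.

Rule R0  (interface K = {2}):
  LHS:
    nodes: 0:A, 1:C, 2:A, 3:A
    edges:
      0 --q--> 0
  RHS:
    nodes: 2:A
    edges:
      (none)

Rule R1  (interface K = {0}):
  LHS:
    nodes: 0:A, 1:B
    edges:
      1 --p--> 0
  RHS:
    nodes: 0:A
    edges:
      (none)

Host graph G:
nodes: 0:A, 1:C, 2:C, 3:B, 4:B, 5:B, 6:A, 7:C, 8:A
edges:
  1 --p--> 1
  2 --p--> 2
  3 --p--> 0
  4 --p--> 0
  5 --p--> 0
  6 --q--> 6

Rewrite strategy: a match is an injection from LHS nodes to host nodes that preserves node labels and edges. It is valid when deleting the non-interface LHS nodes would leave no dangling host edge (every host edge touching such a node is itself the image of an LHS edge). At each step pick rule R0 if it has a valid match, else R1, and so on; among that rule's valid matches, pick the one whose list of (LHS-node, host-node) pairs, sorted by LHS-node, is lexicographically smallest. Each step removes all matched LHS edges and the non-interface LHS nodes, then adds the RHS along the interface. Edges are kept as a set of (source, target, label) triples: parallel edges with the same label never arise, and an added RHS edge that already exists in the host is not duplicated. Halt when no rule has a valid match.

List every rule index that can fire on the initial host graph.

Answer: [R0,R1]

Rewrite trace:
R0: 1 valid match — {0↦6, 1↦7, 2↦0, 3↦8}
R1: 3 valid matches — {0↦0, 1↦3}, {0↦0, 1↦4}, {0↦0, 1↦5}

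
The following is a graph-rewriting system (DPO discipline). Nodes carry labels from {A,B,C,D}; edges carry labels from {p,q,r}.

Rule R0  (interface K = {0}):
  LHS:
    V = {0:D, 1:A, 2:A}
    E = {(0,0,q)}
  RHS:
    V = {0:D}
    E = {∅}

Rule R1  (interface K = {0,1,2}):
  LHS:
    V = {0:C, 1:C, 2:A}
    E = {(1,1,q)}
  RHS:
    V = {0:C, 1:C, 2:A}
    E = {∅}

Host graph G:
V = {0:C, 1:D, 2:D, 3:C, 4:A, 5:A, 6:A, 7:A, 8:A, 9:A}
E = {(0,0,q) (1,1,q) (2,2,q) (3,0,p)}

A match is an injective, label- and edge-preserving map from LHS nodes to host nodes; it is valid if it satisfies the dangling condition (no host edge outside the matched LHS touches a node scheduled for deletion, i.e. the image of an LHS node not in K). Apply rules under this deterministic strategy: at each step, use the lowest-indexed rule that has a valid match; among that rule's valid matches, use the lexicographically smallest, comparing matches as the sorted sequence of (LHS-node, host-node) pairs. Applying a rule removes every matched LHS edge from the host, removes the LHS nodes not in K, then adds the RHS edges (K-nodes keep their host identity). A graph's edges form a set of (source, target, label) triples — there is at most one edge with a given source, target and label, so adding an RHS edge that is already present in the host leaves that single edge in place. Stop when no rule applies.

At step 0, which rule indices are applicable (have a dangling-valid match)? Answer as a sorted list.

R0: 60 valid matches — {0↦1, 1↦4, 2↦5}, {0↦1, 1↦4, 2↦6}, {0↦1, 1↦4, 2↦7} (+57 more)
R1: 6 valid matches — {0↦3, 1↦0, 2↦4}, {0↦3, 1↦0, 2↦5}, {0↦3, 1↦0, 2↦6} (+3 more)

Answer: [R0,R1]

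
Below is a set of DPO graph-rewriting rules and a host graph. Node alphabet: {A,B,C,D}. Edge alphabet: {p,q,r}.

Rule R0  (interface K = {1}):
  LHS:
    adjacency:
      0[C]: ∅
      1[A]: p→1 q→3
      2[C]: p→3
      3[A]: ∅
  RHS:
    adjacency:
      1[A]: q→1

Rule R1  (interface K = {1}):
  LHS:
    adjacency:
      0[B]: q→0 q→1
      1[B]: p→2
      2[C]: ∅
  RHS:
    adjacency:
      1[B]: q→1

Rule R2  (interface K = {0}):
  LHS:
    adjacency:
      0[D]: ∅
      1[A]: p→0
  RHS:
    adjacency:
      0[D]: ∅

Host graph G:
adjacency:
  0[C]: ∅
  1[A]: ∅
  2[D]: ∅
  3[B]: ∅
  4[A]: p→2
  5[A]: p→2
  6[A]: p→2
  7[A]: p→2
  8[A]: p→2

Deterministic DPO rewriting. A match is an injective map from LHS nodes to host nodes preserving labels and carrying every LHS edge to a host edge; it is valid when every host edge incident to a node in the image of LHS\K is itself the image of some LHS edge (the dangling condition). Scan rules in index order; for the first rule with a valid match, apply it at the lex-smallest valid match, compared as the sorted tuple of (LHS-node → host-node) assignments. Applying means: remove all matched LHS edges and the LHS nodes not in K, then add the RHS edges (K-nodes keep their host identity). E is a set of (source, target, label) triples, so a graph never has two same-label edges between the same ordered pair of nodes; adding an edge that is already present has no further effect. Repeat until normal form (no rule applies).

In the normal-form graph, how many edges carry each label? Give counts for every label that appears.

Answer: (no edges)

Steps:
[0] host  ⇒  9 nodes, 5 edges  {4-p->2 5-p->2 6-p->2 7-p->2 8-p->2}
[1] R2 @ {0↦2, 1↦4}  ⇒  8 nodes, 4 edges  {5-p->2 6-p->2 7-p->2 8-p->2}
[2] R2 @ {0↦2, 1↦5}  ⇒  7 nodes, 3 edges  {6-p->2 7-p->2 8-p->2}
[3] R2 @ {0↦2, 1↦6}  ⇒  6 nodes, 2 edges  {7-p->2 8-p->2}
[4] R2 @ {0↦2, 1↦7}  ⇒  5 nodes, 1 edges  {8-p->2}
[5] R2 @ {0↦2, 1↦8}  ⇒  4 nodes, 0 edges  {∅}
halt: no rule applies after step 5
NF edges: []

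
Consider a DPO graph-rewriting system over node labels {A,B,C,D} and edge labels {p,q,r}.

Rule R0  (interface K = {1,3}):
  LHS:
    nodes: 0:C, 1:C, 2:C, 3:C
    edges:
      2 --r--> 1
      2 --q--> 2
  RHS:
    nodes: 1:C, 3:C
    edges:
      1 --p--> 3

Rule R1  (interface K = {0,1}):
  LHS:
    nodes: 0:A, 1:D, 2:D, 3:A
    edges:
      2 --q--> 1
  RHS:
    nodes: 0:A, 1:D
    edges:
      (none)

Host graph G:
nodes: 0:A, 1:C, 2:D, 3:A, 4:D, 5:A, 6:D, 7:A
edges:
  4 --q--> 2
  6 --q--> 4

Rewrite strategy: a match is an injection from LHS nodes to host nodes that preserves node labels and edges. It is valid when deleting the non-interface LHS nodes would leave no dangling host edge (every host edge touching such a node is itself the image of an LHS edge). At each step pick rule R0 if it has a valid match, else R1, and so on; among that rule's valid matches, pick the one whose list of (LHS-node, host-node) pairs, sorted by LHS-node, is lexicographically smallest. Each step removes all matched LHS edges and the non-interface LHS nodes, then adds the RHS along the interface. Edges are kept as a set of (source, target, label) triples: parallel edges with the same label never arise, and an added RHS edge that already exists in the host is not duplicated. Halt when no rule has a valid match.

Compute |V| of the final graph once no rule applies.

Answer: 4

Steps:
start.  V:8 E:2  edges: 4-q->2 6-q->4
1. fire R1 via {0↦0, 1↦4, 2↦6, 3↦3}  →  V:6 E:1  edges: 4-q->2
2. fire R1 via {0↦0, 1↦2, 2↦4, 3↦5}  →  V:4 E:0  edges: ∅
normal form: no rule applies after step 2
NF nodes: {0:A, 1:C, 2:D, 7:A}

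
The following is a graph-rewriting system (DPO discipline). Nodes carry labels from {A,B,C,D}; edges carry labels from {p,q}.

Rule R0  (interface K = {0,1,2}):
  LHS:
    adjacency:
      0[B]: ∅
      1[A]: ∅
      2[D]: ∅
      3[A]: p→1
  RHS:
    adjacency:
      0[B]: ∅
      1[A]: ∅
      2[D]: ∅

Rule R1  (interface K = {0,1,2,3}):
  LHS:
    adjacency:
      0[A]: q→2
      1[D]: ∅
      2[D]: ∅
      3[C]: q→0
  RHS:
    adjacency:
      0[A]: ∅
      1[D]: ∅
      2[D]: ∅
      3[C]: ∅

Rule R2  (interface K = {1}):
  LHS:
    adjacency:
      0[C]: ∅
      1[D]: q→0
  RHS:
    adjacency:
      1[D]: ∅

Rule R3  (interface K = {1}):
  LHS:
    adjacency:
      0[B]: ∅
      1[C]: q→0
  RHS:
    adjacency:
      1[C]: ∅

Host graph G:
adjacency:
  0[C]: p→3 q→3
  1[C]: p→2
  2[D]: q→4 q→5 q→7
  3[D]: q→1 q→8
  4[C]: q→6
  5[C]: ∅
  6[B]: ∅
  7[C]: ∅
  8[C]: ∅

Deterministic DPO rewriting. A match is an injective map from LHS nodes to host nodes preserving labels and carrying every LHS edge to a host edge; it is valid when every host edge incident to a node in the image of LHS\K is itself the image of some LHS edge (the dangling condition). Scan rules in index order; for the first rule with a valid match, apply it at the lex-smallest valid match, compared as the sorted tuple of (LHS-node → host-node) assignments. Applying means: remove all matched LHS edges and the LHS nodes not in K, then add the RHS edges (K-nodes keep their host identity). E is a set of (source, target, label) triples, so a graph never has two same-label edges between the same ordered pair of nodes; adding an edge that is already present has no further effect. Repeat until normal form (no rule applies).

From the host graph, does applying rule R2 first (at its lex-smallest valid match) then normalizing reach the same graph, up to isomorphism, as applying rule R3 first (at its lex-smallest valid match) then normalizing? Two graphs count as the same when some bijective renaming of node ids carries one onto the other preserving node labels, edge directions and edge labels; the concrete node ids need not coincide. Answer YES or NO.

branch R2-first: apply at {0↦5, 1↦2} → |E|=8, then 4 more step(s) → NF |V|=4 |E|=4 V={0:C, 1:C, 2:D, 3:D} E=0-p->3 0-q->3 1-p->2 3-q->1
branch R3-first: apply at {0↦6, 1↦4} → |E|=8, then 4 more step(s) → NF |V|=4 |E|=4 V={0:C, 1:C, 2:D, 3:D} E=0-p->3 0-q->3 1-p->2 3-q->1
graphs isomorphic (equal up to label-preserving node renaming)

Answer: YES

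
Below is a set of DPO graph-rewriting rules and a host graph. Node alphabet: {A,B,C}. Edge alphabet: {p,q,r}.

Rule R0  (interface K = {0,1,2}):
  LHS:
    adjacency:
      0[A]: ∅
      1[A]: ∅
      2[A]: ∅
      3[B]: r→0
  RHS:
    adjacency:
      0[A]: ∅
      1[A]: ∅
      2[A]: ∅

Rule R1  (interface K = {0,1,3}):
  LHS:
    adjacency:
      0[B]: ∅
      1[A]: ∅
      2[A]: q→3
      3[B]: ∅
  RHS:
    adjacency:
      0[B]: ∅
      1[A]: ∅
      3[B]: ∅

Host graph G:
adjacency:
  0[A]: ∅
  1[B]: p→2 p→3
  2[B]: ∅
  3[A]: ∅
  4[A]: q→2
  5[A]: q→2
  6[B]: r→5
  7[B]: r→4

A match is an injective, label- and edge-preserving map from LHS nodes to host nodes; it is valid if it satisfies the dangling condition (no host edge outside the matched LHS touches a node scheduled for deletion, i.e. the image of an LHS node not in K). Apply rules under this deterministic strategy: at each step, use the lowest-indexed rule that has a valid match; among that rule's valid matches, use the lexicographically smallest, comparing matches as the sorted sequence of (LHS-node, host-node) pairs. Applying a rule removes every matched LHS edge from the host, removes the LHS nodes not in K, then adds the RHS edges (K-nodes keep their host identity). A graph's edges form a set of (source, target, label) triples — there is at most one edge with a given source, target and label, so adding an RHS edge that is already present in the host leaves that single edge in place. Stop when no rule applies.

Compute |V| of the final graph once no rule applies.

initial: |V|=8 |E|=6  E = 1-p->2 1-p->3 4-q->2 5-q->2 6-r->5 7-r->4
step 1: apply R0 at {0↦4, 1↦0, 2↦3, 3↦7}  → |V|=7 |E|=5  E = 1-p->2 1-p->3 4-q->2 5-q->2 6-r->5
step 2: apply R0 at {0↦5, 1↦0, 2↦3, 3↦6}  → |V|=6 |E|=4  E = 1-p->2 1-p->3 4-q->2 5-q->2
step 3: apply R1 at {0↦1, 1↦0, 2↦4, 3↦2}  → |V|=5 |E|=3  E = 1-p->2 1-p->3 5-q->2
step 4: apply R1 at {0↦1, 1↦0, 2↦5, 3↦2}  → |V|=4 |E|=2  E = 1-p->2 1-p->3
normal form: no rule applies after step 4
NF nodes: {0:A, 1:B, 2:B, 3:A}

Answer: 4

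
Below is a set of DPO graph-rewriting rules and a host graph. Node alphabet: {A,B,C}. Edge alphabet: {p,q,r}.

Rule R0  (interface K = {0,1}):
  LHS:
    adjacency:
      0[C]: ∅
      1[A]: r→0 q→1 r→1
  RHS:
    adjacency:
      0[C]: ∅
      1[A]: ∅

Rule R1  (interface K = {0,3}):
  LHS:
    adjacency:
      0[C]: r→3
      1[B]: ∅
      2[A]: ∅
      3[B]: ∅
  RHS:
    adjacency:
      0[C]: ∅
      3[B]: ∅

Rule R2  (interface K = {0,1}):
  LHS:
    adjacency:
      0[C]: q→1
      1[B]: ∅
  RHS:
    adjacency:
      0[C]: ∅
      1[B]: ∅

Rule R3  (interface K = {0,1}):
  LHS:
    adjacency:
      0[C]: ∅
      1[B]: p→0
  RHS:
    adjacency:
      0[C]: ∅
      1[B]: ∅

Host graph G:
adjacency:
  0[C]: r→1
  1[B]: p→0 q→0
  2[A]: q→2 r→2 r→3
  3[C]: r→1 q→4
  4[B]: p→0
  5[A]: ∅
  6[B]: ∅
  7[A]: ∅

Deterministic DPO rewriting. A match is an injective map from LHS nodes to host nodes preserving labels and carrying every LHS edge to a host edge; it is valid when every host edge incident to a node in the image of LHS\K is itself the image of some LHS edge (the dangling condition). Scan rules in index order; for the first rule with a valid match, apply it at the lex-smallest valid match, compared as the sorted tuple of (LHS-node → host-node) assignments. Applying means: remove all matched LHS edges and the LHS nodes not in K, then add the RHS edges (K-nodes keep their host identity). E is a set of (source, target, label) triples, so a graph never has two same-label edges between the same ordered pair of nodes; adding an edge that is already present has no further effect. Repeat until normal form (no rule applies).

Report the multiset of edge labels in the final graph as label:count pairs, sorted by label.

Answer: q:1

Steps:
[0] host  ⇒  8 nodes, 9 edges  {0-r->1 1-p->0 1-q->0 2-q->2 2-r->2 2-r->3 3-r->1 3-q->4 4-p->0}
[1] R0 @ {0↦3, 1↦2}  ⇒  8 nodes, 6 edges  {0-r->1 1-p->0 1-q->0 3-r->1 3-q->4 4-p->0}
[2] R1 @ {0↦0, 1↦6, 2↦2, 3↦1}  ⇒  6 nodes, 5 edges  {1-p->0 1-q->0 3-r->1 3-q->4 4-p->0}
[3] R2 @ {0↦3, 1↦4}  ⇒  6 nodes, 4 edges  {1-p->0 1-q->0 3-r->1 4-p->0}
[4] R3 @ {0↦0, 1↦1}  ⇒  6 nodes, 3 edges  {1-q->0 3-r->1 4-p->0}
[5] R3 @ {0↦0, 1↦4}  ⇒  6 nodes, 2 edges  {1-q->0 3-r->1}
[6] R1 @ {0↦3, 1↦4, 2↦5, 3↦1}  ⇒  4 nodes, 1 edges  {1-q->0}
halt: no rule applies after step 6
NF edges: [(1, 0, 'q')]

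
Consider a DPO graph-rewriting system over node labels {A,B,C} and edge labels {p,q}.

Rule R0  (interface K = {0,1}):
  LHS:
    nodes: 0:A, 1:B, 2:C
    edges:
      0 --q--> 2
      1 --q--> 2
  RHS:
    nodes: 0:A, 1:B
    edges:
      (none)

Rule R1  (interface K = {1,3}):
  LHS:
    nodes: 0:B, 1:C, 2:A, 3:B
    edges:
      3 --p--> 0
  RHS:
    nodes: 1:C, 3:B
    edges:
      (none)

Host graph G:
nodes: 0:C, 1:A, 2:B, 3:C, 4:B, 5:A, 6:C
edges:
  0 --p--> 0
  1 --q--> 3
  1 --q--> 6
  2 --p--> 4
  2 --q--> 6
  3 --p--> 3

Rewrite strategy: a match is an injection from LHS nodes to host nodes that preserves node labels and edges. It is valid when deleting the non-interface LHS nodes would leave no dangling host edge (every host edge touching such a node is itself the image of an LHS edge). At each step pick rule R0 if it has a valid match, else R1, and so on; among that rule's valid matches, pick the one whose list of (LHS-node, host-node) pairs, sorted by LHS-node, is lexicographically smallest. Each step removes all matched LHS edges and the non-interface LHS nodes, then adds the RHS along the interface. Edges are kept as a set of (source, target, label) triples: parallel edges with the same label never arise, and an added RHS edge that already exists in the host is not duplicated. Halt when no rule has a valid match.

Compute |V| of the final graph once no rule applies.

Answer: 4

Derivation:
initial: |V|=7 |E|=6  E = 0-p->0 1-q->3 1-q->6 2-p->4 2-q->6 3-p->3
step 1: apply R0 at {0↦1, 1↦2, 2↦6}  → |V|=6 |E|=4  E = 0-p->0 1-q->3 2-p->4 3-p->3
step 2: apply R1 at {0↦4, 1↦0, 2↦5, 3↦2}  → |V|=4 |E|=3  E = 0-p->0 1-q->3 3-p->3
normal form: no rule applies after step 2
NF nodes: {0:C, 1:A, 2:B, 3:C}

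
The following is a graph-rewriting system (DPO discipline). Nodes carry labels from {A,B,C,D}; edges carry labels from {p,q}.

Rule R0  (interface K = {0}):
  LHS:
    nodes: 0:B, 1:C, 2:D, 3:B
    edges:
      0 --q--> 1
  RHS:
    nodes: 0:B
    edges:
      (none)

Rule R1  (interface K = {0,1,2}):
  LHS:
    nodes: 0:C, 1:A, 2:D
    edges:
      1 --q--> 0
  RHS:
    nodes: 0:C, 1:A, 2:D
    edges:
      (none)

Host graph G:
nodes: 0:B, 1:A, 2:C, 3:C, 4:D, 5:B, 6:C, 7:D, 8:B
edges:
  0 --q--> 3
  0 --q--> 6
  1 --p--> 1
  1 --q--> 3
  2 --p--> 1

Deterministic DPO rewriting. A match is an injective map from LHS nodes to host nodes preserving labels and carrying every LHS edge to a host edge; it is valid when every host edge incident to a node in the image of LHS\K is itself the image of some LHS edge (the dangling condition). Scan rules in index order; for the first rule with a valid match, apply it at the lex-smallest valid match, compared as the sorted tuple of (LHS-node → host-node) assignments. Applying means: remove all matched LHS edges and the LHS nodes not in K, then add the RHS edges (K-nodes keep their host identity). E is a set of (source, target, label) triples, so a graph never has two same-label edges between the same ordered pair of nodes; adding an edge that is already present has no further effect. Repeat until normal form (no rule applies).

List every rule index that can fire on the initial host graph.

Answer: [R0,R1]

Rewrite trace:
R0: 4 valid matches — {0↦0, 1↦6, 2↦4, 3↦5}, {0↦0, 1↦6, 2↦4, 3↦8}, {0↦0, 1↦6, 2↦7, 3↦5} (+1 more)
R1: 2 valid matches — {0↦3, 1↦1, 2↦4}, {0↦3, 1↦1, 2↦7}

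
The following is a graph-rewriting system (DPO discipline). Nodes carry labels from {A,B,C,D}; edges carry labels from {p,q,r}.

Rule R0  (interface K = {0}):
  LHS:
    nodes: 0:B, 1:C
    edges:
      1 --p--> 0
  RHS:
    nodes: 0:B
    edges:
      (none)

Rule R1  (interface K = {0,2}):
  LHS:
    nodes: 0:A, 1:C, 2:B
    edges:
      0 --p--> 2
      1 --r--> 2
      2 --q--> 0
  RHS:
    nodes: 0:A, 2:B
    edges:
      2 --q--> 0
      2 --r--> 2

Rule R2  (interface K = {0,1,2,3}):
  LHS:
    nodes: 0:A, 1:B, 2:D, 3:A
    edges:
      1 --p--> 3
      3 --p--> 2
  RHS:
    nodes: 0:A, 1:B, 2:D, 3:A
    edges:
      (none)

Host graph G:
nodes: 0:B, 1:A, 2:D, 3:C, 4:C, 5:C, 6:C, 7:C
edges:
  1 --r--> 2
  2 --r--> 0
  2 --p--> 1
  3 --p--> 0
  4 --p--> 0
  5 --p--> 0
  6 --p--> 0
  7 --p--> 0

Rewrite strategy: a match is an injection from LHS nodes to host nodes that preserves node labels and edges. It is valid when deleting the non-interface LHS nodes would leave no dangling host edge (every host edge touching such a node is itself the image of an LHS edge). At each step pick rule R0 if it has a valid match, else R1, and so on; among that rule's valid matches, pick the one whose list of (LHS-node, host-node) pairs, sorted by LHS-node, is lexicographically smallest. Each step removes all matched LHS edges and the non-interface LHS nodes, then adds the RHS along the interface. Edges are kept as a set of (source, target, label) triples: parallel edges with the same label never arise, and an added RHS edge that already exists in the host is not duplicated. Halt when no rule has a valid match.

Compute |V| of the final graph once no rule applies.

[0] host  ⇒  8 nodes, 8 edges  {1-r->2 2-r->0 2-p->1 3-p->0 4-p->0 5-p->0 6-p->0 7-p->0}
[1] R0 @ {0↦0, 1↦3}  ⇒  7 nodes, 7 edges  {1-r->2 2-r->0 2-p->1 4-p->0 5-p->0 6-p->0 7-p->0}
[2] R0 @ {0↦0, 1↦4}  ⇒  6 nodes, 6 edges  {1-r->2 2-r->0 2-p->1 5-p->0 6-p->0 7-p->0}
[3] R0 @ {0↦0, 1↦5}  ⇒  5 nodes, 5 edges  {1-r->2 2-r->0 2-p->1 6-p->0 7-p->0}
[4] R0 @ {0↦0, 1↦6}  ⇒  4 nodes, 4 edges  {1-r->2 2-r->0 2-p->1 7-p->0}
[5] R0 @ {0↦0, 1↦7}  ⇒  3 nodes, 3 edges  {1-r->2 2-r->0 2-p->1}
halt: no rule applies after step 5
NF nodes: {0:B, 1:A, 2:D}

Answer: 3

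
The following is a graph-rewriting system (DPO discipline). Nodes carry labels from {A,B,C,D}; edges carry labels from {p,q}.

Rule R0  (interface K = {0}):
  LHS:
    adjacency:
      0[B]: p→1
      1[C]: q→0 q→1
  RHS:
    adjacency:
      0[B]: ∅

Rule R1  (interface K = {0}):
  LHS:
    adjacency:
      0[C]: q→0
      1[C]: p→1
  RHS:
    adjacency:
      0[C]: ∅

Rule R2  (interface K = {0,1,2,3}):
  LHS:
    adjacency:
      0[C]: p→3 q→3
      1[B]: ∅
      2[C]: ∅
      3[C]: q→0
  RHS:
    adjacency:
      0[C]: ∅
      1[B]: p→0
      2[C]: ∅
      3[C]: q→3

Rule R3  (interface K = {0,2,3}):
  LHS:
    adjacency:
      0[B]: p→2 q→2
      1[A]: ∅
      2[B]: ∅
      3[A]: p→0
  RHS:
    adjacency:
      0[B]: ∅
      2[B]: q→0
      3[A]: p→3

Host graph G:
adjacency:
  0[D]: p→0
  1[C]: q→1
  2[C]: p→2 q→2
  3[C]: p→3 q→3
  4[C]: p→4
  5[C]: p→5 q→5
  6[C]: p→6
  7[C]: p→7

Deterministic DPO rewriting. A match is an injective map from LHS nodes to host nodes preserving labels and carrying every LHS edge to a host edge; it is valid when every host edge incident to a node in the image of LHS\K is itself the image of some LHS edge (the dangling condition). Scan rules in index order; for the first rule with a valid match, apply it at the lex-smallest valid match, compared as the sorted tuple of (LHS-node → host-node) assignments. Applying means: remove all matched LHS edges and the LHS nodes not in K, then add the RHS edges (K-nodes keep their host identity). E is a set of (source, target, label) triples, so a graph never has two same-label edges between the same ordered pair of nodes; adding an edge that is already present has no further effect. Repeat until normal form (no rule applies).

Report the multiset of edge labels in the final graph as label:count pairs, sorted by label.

Answer: p:3

Derivation:
initial: |V|=8 |E|=11  E = 0-p->0 1-q->1 2-p->2 2-q->2 3-p->3 3-q->3 4-p->4 5-p->5 5-q->5 6-p->6 7-p->7
step 1: apply R1 at {0↦1, 1↦4}  → |V|=7 |E|=9  E = 0-p->0 2-p->2 2-q->2 3-p->3 3-q->3 5-p->5 5-q->5 6-p->6 7-p->7
step 2: apply R1 at {0↦2, 1↦6}  → |V|=6 |E|=7  E = 0-p->0 2-p->2 3-p->3 3-q->3 5-p->5 5-q->5 7-p->7
step 3: apply R1 at {0↦3, 1↦2}  → |V|=5 |E|=5  E = 0-p->0 3-p->3 5-p->5 5-q->5 7-p->7
step 4: apply R1 at {0↦5, 1↦3}  → |V|=4 |E|=3  E = 0-p->0 5-p->5 7-p->7
normal form: no rule applies after step 4
NF edges: [(0, 0, 'p'), (5, 5, 'p'), (7, 7, 'p')]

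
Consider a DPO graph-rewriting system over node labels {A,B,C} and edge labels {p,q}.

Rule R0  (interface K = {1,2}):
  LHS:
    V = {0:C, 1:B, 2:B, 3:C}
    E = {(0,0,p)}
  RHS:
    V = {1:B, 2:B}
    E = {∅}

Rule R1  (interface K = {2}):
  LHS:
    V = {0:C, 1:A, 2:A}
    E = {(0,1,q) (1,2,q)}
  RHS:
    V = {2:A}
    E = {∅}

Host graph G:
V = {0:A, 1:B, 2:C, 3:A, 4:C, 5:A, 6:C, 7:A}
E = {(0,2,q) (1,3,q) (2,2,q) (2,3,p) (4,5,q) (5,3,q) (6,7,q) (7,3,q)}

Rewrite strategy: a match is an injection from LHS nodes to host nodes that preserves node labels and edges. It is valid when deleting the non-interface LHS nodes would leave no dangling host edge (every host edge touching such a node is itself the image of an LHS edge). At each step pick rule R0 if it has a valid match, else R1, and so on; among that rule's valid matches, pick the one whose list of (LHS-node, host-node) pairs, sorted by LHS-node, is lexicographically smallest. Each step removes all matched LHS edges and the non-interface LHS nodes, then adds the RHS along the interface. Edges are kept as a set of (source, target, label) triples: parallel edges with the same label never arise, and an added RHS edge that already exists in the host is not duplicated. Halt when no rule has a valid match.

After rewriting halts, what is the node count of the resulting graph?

initial: |V|=8 |E|=8  E = 0-q->2 1-q->3 2-q->2 2-p->3 4-q->5 5-q->3 6-q->7 7-q->3
step 1: apply R1 at {0↦4, 1↦5, 2↦3}  → |V|=6 |E|=6  E = 0-q->2 1-q->3 2-q->2 2-p->3 6-q->7 7-q->3
step 2: apply R1 at {0↦6, 1↦7, 2↦3}  → |V|=4 |E|=4  E = 0-q->2 1-q->3 2-q->2 2-p->3
final graph: no rule applies after step 2
NF nodes: {0:A, 1:B, 2:C, 3:A}

Answer: 4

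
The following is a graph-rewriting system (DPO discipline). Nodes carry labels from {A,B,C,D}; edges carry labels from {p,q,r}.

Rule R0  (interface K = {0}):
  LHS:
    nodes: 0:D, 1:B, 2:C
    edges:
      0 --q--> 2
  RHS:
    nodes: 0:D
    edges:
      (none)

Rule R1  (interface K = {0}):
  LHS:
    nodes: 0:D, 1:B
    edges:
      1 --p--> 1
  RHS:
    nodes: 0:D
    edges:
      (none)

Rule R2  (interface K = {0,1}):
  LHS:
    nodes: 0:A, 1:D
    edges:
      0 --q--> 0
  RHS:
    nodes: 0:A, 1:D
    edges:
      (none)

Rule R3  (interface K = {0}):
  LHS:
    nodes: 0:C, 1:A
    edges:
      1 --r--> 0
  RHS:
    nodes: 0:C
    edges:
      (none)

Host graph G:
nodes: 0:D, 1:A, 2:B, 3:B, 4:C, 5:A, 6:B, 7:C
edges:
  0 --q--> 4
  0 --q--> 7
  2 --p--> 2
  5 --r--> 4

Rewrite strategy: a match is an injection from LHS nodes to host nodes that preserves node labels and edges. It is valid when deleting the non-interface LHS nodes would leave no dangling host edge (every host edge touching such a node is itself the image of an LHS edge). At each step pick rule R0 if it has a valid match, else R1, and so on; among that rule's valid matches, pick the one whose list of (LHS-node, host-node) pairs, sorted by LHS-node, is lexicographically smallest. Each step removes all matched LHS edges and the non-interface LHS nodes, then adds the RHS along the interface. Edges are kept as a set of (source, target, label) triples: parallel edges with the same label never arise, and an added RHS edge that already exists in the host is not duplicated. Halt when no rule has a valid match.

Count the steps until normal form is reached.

Answer: 4

Derivation:
[0] host  ⇒  8 nodes, 4 edges  {0-q->4 0-q->7 2-p->2 5-r->4}
[1] R0 @ {0↦0, 1↦3, 2↦7}  ⇒  6 nodes, 3 edges  {0-q->4 2-p->2 5-r->4}
[2] R1 @ {0↦0, 1↦2}  ⇒  5 nodes, 2 edges  {0-q->4 5-r->4}
[3] R3 @ {0↦4, 1↦5}  ⇒  4 nodes, 1 edges  {0-q->4}
[4] R0 @ {0↦0, 1↦6, 2↦4}  ⇒  2 nodes, 0 edges  {∅}
final graph: no rule applies after step 4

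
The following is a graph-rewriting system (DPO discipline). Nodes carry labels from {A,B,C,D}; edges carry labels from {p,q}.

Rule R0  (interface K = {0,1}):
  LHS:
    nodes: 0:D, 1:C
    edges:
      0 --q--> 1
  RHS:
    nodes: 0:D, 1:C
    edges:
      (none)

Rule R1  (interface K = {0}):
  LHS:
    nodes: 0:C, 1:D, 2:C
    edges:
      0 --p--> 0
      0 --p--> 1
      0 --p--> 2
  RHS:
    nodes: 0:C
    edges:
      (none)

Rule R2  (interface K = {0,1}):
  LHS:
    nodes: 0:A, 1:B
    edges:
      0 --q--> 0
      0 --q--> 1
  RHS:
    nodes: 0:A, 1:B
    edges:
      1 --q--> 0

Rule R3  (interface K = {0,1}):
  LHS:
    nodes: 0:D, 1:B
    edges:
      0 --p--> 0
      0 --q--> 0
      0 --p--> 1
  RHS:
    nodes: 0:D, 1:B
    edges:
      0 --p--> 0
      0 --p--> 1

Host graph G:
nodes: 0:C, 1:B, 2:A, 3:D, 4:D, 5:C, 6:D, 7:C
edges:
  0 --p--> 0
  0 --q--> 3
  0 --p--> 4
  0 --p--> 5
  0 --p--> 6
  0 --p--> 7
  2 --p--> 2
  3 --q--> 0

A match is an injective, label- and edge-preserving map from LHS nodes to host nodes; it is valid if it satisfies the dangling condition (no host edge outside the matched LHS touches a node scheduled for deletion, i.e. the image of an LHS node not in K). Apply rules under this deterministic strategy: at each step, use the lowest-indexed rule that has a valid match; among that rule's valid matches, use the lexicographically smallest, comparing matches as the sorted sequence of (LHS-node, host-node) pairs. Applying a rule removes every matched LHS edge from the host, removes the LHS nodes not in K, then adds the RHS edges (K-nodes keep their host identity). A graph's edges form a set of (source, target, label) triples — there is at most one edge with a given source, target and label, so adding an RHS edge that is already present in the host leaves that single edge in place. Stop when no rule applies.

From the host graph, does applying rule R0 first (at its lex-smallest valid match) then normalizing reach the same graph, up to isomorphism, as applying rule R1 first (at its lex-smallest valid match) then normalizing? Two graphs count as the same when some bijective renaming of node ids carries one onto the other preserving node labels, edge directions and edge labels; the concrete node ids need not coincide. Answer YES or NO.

Answer: YES

Derivation:
branch R0-first: apply at {0↦3, 1↦0} → |E|=7, then 1 more step(s) → NF |V|=6 |E|=4 V={0:C, 1:B, 2:A, 3:D, 6:D, 7:C} E=0-q->3 0-p->6 0-p->7 2-p->2
branch R1-first: apply at {0↦0, 1↦4, 2↦5} → |E|=5, then 1 more step(s) → NF |V|=6 |E|=4 V={0:C, 1:B, 2:A, 3:D, 6:D, 7:C} E=0-q->3 0-p->6 0-p->7 2-p->2
graphs isomorphic (equal up to label-preserving node renaming)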